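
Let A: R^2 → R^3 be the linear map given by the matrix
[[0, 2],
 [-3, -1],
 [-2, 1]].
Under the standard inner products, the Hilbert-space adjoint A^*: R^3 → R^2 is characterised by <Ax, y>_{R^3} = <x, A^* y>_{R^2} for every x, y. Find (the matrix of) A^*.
A^* = A^T =
[[0, -3, -2],
 [2, -1, 1]]

For real matrices with standard dot products, the defining identity <Ax, y> = <x, A^* y> gives (Ax)^T y = x^T (A^*) y, i.e. x^T A^T y = x^T (A^*) y. Since this holds for all x, y, we must have A^* = A^T. Therefore
A^* =
[[0, -3, -2],
 [2, -1, 1]].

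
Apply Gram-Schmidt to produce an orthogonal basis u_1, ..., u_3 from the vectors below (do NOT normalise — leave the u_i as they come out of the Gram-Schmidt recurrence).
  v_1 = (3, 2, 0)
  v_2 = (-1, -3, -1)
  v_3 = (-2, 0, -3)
Orthogonal basis:
  u_1 = (3, 2, 0)
  u_2 = (14/13, -21/13, -1)
  u_3 = (-25/31, 75/62, -175/62)

Apply the Gram-Schmidt recurrence
  u_1 = v_1
  u_i = v_i − Σ_{j<i} ((v_i · u_j) / (u_j · u_j)) · u_j.

Step by step this gives:
  u_1 = (3, 2, 0)
  u_2 = (14/13, -21/13, -1)
  u_3 = (-25/31, 75/62, -175/62)

Orthogonality check:
  u_2 · u_1 = 0 (should be 0)
  u_3 · u_1 = 0 (should be 0)
  u_3 · u_2 = 0 (should be 0)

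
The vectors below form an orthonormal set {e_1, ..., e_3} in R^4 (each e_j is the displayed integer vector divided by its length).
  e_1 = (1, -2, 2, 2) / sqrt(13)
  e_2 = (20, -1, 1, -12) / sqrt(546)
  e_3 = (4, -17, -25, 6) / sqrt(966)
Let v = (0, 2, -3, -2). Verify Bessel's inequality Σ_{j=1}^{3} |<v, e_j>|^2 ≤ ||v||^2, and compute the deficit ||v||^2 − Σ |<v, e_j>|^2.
Σ |<v, e_j>|^2 = 382/23; ||v||^2 = 17; deficit = 9/23

Write each e_j = u_j / sqrt(<u_j, u_j>) where u_j is the displayed integer vector. Then <v, e_j> = <v, u_j> / sqrt(<u_j, u_j>), so |<v, e_j>|^2 = <v, u_j>^2 / <u_j, u_j>.
Coefficients: <v, e_1> = -14/sqrt(13), <v, e_2> = 19/sqrt(546), <v, e_3> = 29/sqrt(966).
Square and sum: Σ |<v, e_j>|^2 = 382/23.
Compute ||v||^2 = v·v = 17.
Deficit = 17 − 382/23 = 9/23 ≥ 0, confirming Bessel's inequality. (The deficit equals ||v − Σ <v,e_j> e_j||^2, the squared distance from v to span{e_j}.)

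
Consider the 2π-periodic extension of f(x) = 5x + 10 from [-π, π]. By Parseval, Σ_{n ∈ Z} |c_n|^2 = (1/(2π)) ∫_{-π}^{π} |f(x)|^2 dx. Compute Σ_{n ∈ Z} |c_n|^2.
Σ |c_n|^2 = 25π^2/3 + 100

Expand and integrate term by term over [-π, π]:
  ∫ (5x)^2 dx = 25·(2π^3/3); ∫ 2·5·(10)·x dx = 0 (odd integrand); ∫ 10^2 dx = 100·2π.
So (1/(2π)) ∫_{-π}^{π} (5x + 10)^2 dx = 25π^2/3 + 100 = 25π^2/3 + 100.
Parseval ⇒ Σ |c_n|^2 = 25π^2/3 + 100.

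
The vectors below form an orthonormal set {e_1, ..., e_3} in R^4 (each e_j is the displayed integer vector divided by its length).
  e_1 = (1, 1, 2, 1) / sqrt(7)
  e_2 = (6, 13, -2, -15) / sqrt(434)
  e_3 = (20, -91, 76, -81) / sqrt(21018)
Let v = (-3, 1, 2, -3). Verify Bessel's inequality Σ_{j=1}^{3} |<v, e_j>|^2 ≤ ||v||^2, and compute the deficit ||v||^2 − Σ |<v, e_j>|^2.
Σ |<v, e_j>|^2 = 2021/339; ||v||^2 = 23; deficit = 5776/339

Write each e_j = u_j / sqrt(<u_j, u_j>) where u_j is the displayed integer vector. Then <v, e_j> = <v, u_j> / sqrt(<u_j, u_j>), so |<v, e_j>|^2 = <v, u_j>^2 / <u_j, u_j>.
Coefficients: <v, e_1> = -1/sqrt(7), <v, e_2> = 36/sqrt(434), <v, e_3> = 244/sqrt(21018).
Square and sum: Σ |<v, e_j>|^2 = 2021/339.
Compute ||v||^2 = v·v = 23.
Deficit = 23 − 2021/339 = 5776/339 ≥ 0, confirming Bessel's inequality. (The deficit equals ||v − Σ <v,e_j> e_j||^2, the squared distance from v to span{e_j}.)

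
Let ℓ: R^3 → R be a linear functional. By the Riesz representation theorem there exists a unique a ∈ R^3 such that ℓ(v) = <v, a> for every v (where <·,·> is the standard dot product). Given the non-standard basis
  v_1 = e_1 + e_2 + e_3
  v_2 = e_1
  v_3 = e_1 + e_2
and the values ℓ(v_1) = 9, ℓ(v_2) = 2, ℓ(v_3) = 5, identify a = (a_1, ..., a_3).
a = (2, 3, 4)

Write a = (a_1, ..., a_3) in the standard basis. For each basis vector v_i, ℓ(v_i) = <v_i, a> is a linear equation in the a_j's. Collect the n equations into a matrix system V a = ℓ, where row i of V is v_i (expressed in the standard basis). Since V is invertible (lower-triangular with 1s on the diagonal, up to permutation), solve by back-substitution:
  V =
[[1, 1, 1],
 [1, 0, 0],
 [1, 1, 0]]
  V a = (9, 2, 5)
Solving gives a = (2, 3, 4).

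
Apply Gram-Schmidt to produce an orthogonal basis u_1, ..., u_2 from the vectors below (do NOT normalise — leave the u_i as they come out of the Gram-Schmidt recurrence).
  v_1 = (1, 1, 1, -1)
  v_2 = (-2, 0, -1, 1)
Orthogonal basis:
  u_1 = (1, 1, 1, -1)
  u_2 = (-1, 1, 0, 0)

Apply the Gram-Schmidt recurrence
  u_1 = v_1
  u_i = v_i − Σ_{j<i} ((v_i · u_j) / (u_j · u_j)) · u_j.

Step by step this gives:
  u_1 = (1, 1, 1, -1)
  u_2 = (-1, 1, 0, 0)

Orthogonality check:
  u_2 · u_1 = 0 (should be 0)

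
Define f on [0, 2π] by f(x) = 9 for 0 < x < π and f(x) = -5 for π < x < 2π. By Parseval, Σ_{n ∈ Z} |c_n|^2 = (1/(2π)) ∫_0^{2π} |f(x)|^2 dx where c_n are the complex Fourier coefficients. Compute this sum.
Σ |c_n|^2 = 53

Parseval equates the L^2 energy of f (normalised by 1/(2π)) with the ℓ^2 sum of its Fourier coefficients: (1/(2π)) ∫_0^{2π} |f|^2 = Σ |c_n|^2.
Compute the left side: (1/(2π)) [∫_0^π 9^2 dx + ∫_π^{2π} (-5)^2 dx] = (1/(2π)) · (81π + 25π) = (81 + 25)/2 = 53.
So Σ_{n ∈ Z} |c_n|^2 = 53.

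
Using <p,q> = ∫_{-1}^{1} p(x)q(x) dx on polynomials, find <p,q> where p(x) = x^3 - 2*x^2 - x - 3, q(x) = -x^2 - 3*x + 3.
<p,q> = -92/5

Expand the product: p(x)·q(x) = -x^5 - x^4 + 10*x^3 + 6*x - 9.
∫_{-1}^{1} of each monomial x^k gives [2/(k+1) if k even, 0 if k odd]. Integrating term-by-term (or equivalently evaluating the antiderivative F(x) = -x^6/6 - x^5/5 + 5*x^4/2 + 3*x^2 - 9*x at the endpoints):
  F(1) − F(−1) = -58/15 − (218/15) = -92/5.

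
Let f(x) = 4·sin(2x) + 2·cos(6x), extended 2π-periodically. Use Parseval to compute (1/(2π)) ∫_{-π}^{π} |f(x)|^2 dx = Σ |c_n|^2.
Σ |c_n|^2 = 10

Expand |f|^2 and use orthogonality of {sin(nx), cos(mx)} on [-π, π]:
  ∫_{-π}^{π} sin(nx)^2 dx = π, ∫ cos(mx)^2 dx = π, and cross terms integrate to 0.
So ∫_{-π}^{π} f(x)^2 dx = 4^2 · π + 2^2 · π = (16 + 4)π.
Divide by 2π: (16 + 4)/2 = 10.
By Parseval, this equals Σ |c_n|^2.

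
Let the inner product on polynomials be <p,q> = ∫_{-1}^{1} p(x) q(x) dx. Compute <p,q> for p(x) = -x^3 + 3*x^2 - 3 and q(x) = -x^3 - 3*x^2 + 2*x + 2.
<p,q> = -214/35

Expand the product: p(x)·q(x) = x^6 - 11*x^4 + 7*x^3 + 15*x^2 - 6*x - 6.
∫_{-1}^{1} of each monomial x^k gives [2/(k+1) if k even, 0 if k odd]. Integrating term-by-term (or equivalently evaluating the antiderivative F(x) = x^7/7 - 11*x^5/5 + 7*x^4/4 + 5*x^3 - 3*x^2 - 6*x at the endpoints):
  F(1) − F(−1) = -603/140 − (253/140) = -214/35.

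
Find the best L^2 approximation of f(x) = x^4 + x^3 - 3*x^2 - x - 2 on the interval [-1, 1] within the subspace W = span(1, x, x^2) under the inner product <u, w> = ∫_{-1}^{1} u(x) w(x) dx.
g(x) = -15*x^2/7 - 2*x/5 - 73/35

The best approximation g ∈ W is the orthogonal projection of f onto W. Writing g = a_0 + a_1 x + a_2 x^2, the coefficients solve the normal equations G · a = b where
  G_{ij} = <φ_i, φ_j> and b_i = <f, φ_i>, with φ_0 = 1, φ_1 = x, φ_2 = x^2.
G =
  [2, 0, 2/3]
  [0, 2/3, 0]
  [2/3, 0, 2/5],
b = (-28/5, -4/15, -236/105).
Solving gives a_0 = -73/35, a_1 = -2/5, a_2 = -15/7, so
  g(x) = -15*x^2/7 - 2*x/5 - 73/35.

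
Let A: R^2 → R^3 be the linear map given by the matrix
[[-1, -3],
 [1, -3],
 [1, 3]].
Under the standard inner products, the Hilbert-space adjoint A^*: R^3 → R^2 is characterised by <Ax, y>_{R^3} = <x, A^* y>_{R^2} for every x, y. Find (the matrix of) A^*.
A^* = A^T =
[[-1, 1, 1],
 [-3, -3, 3]]

For real matrices with standard dot products, the defining identity <Ax, y> = <x, A^* y> gives (Ax)^T y = x^T (A^*) y, i.e. x^T A^T y = x^T (A^*) y. Since this holds for all x, y, we must have A^* = A^T. Therefore
A^* =
[[-1, 1, 1],
 [-3, -3, 3]].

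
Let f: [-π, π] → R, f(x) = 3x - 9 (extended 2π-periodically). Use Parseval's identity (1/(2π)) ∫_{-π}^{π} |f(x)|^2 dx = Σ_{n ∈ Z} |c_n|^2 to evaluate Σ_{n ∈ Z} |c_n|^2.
Σ |c_n|^2 = 3π^2 + 81

Expand and integrate term by term over [-π, π]:
  ∫ (3x)^2 dx = 9·(2π^3/3); ∫ 2·3·(-9)·x dx = 0 (odd integrand); ∫ (-9)^2 dx = 81·2π.
So (1/(2π)) ∫_{-π}^{π} (3x - 9)^2 dx = 9π^2/3 + 81 = 3π^2 + 81.
Parseval ⇒ Σ |c_n|^2 = 3π^2 + 81.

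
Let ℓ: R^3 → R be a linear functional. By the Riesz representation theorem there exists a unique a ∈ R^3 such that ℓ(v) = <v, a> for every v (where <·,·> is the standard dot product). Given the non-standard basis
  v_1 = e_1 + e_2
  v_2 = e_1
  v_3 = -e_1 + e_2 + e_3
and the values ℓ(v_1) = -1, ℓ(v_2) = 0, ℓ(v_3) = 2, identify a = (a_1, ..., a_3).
a = (0, -1, 3)

Write a = (a_1, ..., a_3) in the standard basis. For each basis vector v_i, ℓ(v_i) = <v_i, a> is a linear equation in the a_j's. Collect the n equations into a matrix system V a = ℓ, where row i of V is v_i (expressed in the standard basis). Since V is invertible (lower-triangular with 1s on the diagonal, up to permutation), solve by back-substitution:
  V =
[[1, 1, 0],
 [1, 0, 0],
 [-1, 1, 1]]
  V a = (-1, 0, 2)
Solving gives a = (0, -1, 3).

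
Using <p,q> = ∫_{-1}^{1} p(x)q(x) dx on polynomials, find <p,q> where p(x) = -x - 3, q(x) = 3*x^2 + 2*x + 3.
<p,q> = -76/3

Expand the product: p(x)·q(x) = -3*x^3 - 11*x^2 - 9*x - 9.
∫_{-1}^{1} of each monomial x^k gives [2/(k+1) if k even, 0 if k odd]. Integrating term-by-term (or equivalently evaluating the antiderivative F(x) = -3*x^4/4 - 11*x^3/3 - 9*x^2/2 - 9*x at the endpoints):
  F(1) − F(−1) = -215/12 − (89/12) = -76/3.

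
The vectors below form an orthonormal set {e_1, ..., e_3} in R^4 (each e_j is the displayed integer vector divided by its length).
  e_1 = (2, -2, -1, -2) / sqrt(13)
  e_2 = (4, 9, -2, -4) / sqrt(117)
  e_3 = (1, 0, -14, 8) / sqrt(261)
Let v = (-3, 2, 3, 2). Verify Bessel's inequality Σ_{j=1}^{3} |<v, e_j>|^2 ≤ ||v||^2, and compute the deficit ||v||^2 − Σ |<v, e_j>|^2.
Σ |<v, e_j>|^2 = 26; ||v||^2 = 26; deficit = 0

Write each e_j = u_j / sqrt(<u_j, u_j>) where u_j is the displayed integer vector. Then <v, e_j> = <v, u_j> / sqrt(<u_j, u_j>), so |<v, e_j>|^2 = <v, u_j>^2 / <u_j, u_j>.
Coefficients: <v, e_1> = -17/sqrt(13), <v, e_2> = -8/sqrt(117), <v, e_3> = -29/sqrt(261).
Square and sum: Σ |<v, e_j>|^2 = 26.
Compute ||v||^2 = v·v = 26.
Deficit = 26 − 26 = 0 ≥ 0, confirming Bessel's inequality. (The deficit equals ||v − Σ <v,e_j> e_j||^2, the squared distance from v to span{e_j}.)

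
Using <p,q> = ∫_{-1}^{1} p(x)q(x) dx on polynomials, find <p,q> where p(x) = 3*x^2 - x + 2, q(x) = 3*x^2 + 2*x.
<p,q> = 94/15

Expand the product: p(x)·q(x) = 9*x^4 + 3*x^3 + 4*x^2 + 4*x.
∫_{-1}^{1} of each monomial x^k gives [2/(k+1) if k even, 0 if k odd]. Integrating term-by-term (or equivalently evaluating the antiderivative F(x) = 9*x^5/5 + 3*x^4/4 + 4*x^3/3 + 2*x^2 at the endpoints):
  F(1) − F(−1) = 353/60 − (-23/60) = 94/15.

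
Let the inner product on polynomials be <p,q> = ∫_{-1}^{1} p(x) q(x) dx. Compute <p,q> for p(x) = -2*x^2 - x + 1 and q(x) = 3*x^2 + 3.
<p,q> = 8/5

Expand the product: p(x)·q(x) = -6*x^4 - 3*x^3 - 3*x^2 - 3*x + 3.
∫_{-1}^{1} of each monomial x^k gives [2/(k+1) if k even, 0 if k odd]. Integrating term-by-term (or equivalently evaluating the antiderivative F(x) = -6*x^5/5 - 3*x^4/4 - x^3 - 3*x^2/2 + 3*x at the endpoints):
  F(1) − F(−1) = -29/20 − (-61/20) = 8/5.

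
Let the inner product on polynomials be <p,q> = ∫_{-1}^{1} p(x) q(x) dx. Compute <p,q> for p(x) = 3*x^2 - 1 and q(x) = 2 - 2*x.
<p,q> = 0

Expand the product: p(x)·q(x) = -6*x^3 + 6*x^2 + 2*x - 2.
∫_{-1}^{1} of each monomial x^k gives [2/(k+1) if k even, 0 if k odd]. Integrating term-by-term (or equivalently evaluating the antiderivative F(x) = -3*x^4/2 + 2*x^3 + x^2 - 2*x at the endpoints):
  F(1) − F(−1) = -1/2 − (-1/2) = 0.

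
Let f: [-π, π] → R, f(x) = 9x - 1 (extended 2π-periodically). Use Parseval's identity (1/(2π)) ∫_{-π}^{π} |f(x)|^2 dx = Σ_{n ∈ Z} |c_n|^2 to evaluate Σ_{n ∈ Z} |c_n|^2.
Σ |c_n|^2 = 27π^2 + 1

Expand and integrate term by term over [-π, π]:
  ∫ (9x)^2 dx = 81·(2π^3/3); ∫ 2·9·(-1)·x dx = 0 (odd integrand); ∫ (-1)^2 dx = 1·2π.
So (1/(2π)) ∫_{-π}^{π} (9x - 1)^2 dx = 81π^2/3 + 1 = 27π^2 + 1.
Parseval ⇒ Σ |c_n|^2 = 27π^2 + 1.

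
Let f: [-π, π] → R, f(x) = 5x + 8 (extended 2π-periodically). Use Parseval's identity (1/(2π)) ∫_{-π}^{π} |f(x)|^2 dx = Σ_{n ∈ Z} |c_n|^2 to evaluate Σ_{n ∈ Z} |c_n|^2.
Σ |c_n|^2 = 25π^2/3 + 64

Expand and integrate term by term over [-π, π]:
  ∫ (5x)^2 dx = 25·(2π^3/3); ∫ 2·5·(8)·x dx = 0 (odd integrand); ∫ 8^2 dx = 64·2π.
So (1/(2π)) ∫_{-π}^{π} (5x + 8)^2 dx = 25π^2/3 + 64 = 25π^2/3 + 64.
Parseval ⇒ Σ |c_n|^2 = 25π^2/3 + 64.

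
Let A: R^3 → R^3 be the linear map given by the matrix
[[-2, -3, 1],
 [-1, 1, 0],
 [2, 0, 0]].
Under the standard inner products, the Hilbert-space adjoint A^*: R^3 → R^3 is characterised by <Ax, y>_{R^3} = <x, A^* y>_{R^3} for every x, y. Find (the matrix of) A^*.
A^* = A^T =
[[-2, -1, 2],
 [-3, 1, 0],
 [1, 0, 0]]

For real matrices with standard dot products, the defining identity <Ax, y> = <x, A^* y> gives (Ax)^T y = x^T (A^*) y, i.e. x^T A^T y = x^T (A^*) y. Since this holds for all x, y, we must have A^* = A^T. Therefore
A^* =
[[-2, -1, 2],
 [-3, 1, 0],
 [1, 0, 0]].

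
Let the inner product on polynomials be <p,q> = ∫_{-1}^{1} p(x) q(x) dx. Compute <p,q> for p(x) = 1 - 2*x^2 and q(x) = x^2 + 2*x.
<p,q> = -2/15

Expand the product: p(x)·q(x) = -2*x^4 - 4*x^3 + x^2 + 2*x.
∫_{-1}^{1} of each monomial x^k gives [2/(k+1) if k even, 0 if k odd]. Integrating term-by-term (or equivalently evaluating the antiderivative F(x) = -2*x^5/5 - x^4 + x^3/3 + x^2 at the endpoints):
  F(1) − F(−1) = -1/15 − (1/15) = -2/15.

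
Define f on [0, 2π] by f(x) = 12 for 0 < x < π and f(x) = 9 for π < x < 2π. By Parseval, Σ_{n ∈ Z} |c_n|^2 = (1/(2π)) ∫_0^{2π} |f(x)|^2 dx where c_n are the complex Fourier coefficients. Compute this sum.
Σ |c_n|^2 = 225/2

Parseval equates the L^2 energy of f (normalised by 1/(2π)) with the ℓ^2 sum of its Fourier coefficients: (1/(2π)) ∫_0^{2π} |f|^2 = Σ |c_n|^2.
Compute the left side: (1/(2π)) [∫_0^π 12^2 dx + ∫_π^{2π} 9^2 dx] = (1/(2π)) · (144π + 81π) = (144 + 81)/2 = 225/2.
So Σ_{n ∈ Z} |c_n|^2 = 225/2.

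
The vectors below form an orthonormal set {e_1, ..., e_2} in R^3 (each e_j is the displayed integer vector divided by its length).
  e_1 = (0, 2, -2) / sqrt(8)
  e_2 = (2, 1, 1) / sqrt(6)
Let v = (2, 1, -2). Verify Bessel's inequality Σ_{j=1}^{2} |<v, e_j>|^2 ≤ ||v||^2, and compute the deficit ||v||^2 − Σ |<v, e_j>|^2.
Σ |<v, e_j>|^2 = 6; ||v||^2 = 9; deficit = 3

Write each e_j = u_j / sqrt(<u_j, u_j>) where u_j is the displayed integer vector. Then <v, e_j> = <v, u_j> / sqrt(<u_j, u_j>), so |<v, e_j>|^2 = <v, u_j>^2 / <u_j, u_j>.
Coefficients: <v, e_1> = 6/sqrt(8), <v, e_2> = 3/sqrt(6).
Square and sum: Σ |<v, e_j>|^2 = 6.
Compute ||v||^2 = v·v = 9.
Deficit = 9 − 6 = 3 ≥ 0, confirming Bessel's inequality. (The deficit equals ||v − Σ <v,e_j> e_j||^2, the squared distance from v to span{e_j}.)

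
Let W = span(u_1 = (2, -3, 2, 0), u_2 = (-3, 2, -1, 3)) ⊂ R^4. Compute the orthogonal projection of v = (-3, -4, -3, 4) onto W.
proj_W(v) = (-368/195, -128/195, 176/195, 272/65)

Set up U = [u_1 | ... | u_2] ∈ R^(4×2). The projector onto W = col(U) is P = U (U^T U)^(-1) U^T.
Compute U^T U =
  [17, -14]
  [-14, 23],
and U^T v = (0, 16).
Solve U^T U · c = U^T v for the coefficients: c = (224/195, 272/195). The projection is proj_W(v) = U c.
Check: (v - proj_W(v)) · u_1 = 0  (should be 0).
Check: (v - proj_W(v)) · u_2 = 0  (should be 0).
Result: proj_W(v) = (-368/195, -128/195, 176/195, 272/65).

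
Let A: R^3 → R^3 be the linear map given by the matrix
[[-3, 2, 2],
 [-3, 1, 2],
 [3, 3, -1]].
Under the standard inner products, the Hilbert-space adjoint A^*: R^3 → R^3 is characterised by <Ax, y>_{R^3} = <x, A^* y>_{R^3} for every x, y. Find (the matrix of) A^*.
A^* = A^T =
[[-3, -3, 3],
 [2, 1, 3],
 [2, 2, -1]]

For real matrices with standard dot products, the defining identity <Ax, y> = <x, A^* y> gives (Ax)^T y = x^T (A^*) y, i.e. x^T A^T y = x^T (A^*) y. Since this holds for all x, y, we must have A^* = A^T. Therefore
A^* =
[[-3, -3, 3],
 [2, 1, 3],
 [2, 2, -1]].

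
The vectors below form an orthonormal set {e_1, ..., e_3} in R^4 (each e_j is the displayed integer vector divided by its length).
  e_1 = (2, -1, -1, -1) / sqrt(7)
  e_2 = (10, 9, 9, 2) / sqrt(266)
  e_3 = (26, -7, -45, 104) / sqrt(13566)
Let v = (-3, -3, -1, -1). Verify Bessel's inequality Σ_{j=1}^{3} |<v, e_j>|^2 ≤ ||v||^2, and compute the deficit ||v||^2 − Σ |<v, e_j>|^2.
Σ |<v, e_j>|^2 = 6611/357; ||v||^2 = 20; deficit = 529/357

Write each e_j = u_j / sqrt(<u_j, u_j>) where u_j is the displayed integer vector. Then <v, e_j> = <v, u_j> / sqrt(<u_j, u_j>), so |<v, e_j>|^2 = <v, u_j>^2 / <u_j, u_j>.
Coefficients: <v, e_1> = -1/sqrt(7), <v, e_2> = -68/sqrt(266), <v, e_3> = -116/sqrt(13566).
Square and sum: Σ |<v, e_j>|^2 = 6611/357.
Compute ||v||^2 = v·v = 20.
Deficit = 20 − 6611/357 = 529/357 ≥ 0, confirming Bessel's inequality. (The deficit equals ||v − Σ <v,e_j> e_j||^2, the squared distance from v to span{e_j}.)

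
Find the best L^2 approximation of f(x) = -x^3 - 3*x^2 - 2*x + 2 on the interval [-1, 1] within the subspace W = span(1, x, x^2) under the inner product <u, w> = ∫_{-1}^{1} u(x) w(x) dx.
g(x) = -3*x^2 - 13*x/5 + 2

The best approximation g ∈ W is the orthogonal projection of f onto W. Writing g = a_0 + a_1 x + a_2 x^2, the coefficients solve the normal equations G · a = b where
  G_{ij} = <φ_i, φ_j> and b_i = <f, φ_i>, with φ_0 = 1, φ_1 = x, φ_2 = x^2.
G =
  [2, 0, 2/3]
  [0, 2/3, 0]
  [2/3, 0, 2/5],
b = (2, -26/15, 2/15).
Solving gives a_0 = 2, a_1 = -13/5, a_2 = -3, so
  g(x) = -3*x^2 - 13*x/5 + 2.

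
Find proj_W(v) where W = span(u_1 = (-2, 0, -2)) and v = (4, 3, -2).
proj_W(v) = (1, 0, 1)

Set up U = [u_1 | ... | u_1] ∈ R^(3×1). The projector onto W = col(U) is P = U (U^T U)^(-1) U^T.
Compute U^T U =
  [8],
and U^T v = (-4).
Solve U^T U · c = U^T v for the coefficients: c = (-1/2). The projection is proj_W(v) = U c.
Check: (v - proj_W(v)) · u_1 = 0  (should be 0).
Result: proj_W(v) = (1, 0, 1).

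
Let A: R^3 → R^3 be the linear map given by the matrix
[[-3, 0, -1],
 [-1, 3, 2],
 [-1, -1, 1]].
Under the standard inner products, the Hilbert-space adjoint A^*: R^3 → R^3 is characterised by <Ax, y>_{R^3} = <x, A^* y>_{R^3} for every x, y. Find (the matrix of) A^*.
A^* = A^T =
[[-3, -1, -1],
 [0, 3, -1],
 [-1, 2, 1]]

For real matrices with standard dot products, the defining identity <Ax, y> = <x, A^* y> gives (Ax)^T y = x^T (A^*) y, i.e. x^T A^T y = x^T (A^*) y. Since this holds for all x, y, we must have A^* = A^T. Therefore
A^* =
[[-3, -1, -1],
 [0, 3, -1],
 [-1, 2, 1]].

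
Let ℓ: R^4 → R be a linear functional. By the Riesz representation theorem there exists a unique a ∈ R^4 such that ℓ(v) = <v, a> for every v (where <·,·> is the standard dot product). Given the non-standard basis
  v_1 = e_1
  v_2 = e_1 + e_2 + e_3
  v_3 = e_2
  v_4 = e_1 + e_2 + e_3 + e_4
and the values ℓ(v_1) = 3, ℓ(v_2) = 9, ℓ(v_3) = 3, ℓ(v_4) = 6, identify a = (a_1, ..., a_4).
a = (3, 3, 3, -3)

Write a = (a_1, ..., a_4) in the standard basis. For each basis vector v_i, ℓ(v_i) = <v_i, a> is a linear equation in the a_j's. Collect the n equations into a matrix system V a = ℓ, where row i of V is v_i (expressed in the standard basis). Since V is invertible (lower-triangular with 1s on the diagonal, up to permutation), solve by back-substitution:
  V =
[[1, 0, 0, 0],
 [1, 1, 1, 0],
 [0, 1, 0, 0],
 [1, 1, 1, 1]]
  V a = (3, 9, 3, 6)
Solving gives a = (3, 3, 3, -3).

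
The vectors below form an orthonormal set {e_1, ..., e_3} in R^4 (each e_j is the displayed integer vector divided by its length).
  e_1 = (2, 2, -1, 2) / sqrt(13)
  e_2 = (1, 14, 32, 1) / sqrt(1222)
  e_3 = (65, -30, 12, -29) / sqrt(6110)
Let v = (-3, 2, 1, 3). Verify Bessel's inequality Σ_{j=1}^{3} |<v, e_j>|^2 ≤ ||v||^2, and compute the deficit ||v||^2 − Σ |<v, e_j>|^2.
Σ |<v, e_j>|^2 = 279/13; ||v||^2 = 23; deficit = 20/13

Write each e_j = u_j / sqrt(<u_j, u_j>) where u_j is the displayed integer vector. Then <v, e_j> = <v, u_j> / sqrt(<u_j, u_j>), so |<v, e_j>|^2 = <v, u_j>^2 / <u_j, u_j>.
Coefficients: <v, e_1> = 3/sqrt(13), <v, e_2> = 60/sqrt(1222), <v, e_3> = -330/sqrt(6110).
Square and sum: Σ |<v, e_j>|^2 = 279/13.
Compute ||v||^2 = v·v = 23.
Deficit = 23 − 279/13 = 20/13 ≥ 0, confirming Bessel's inequality. (The deficit equals ||v − Σ <v,e_j> e_j||^2, the squared distance from v to span{e_j}.)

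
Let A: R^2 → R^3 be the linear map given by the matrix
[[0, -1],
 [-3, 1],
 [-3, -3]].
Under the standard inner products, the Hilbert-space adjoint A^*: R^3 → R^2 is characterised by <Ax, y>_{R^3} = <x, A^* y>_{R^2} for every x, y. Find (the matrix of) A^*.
A^* = A^T =
[[0, -3, -3],
 [-1, 1, -3]]

For real matrices with standard dot products, the defining identity <Ax, y> = <x, A^* y> gives (Ax)^T y = x^T (A^*) y, i.e. x^T A^T y = x^T (A^*) y. Since this holds for all x, y, we must have A^* = A^T. Therefore
A^* =
[[0, -3, -3],
 [-1, 1, -3]].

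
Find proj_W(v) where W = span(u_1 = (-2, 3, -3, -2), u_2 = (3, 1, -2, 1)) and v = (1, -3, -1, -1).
proj_W(v) = (278/389, -241/389, 209/389, 214/389)

Set up U = [u_1 | ... | u_2] ∈ R^(4×2). The projector onto W = col(U) is P = U (U^T U)^(-1) U^T.
Compute U^T U =
  [26, 1]
  [1, 15],
and U^T v = (-6, 1).
Solve U^T U · c = U^T v for the coefficients: c = (-91/389, 32/389). The projection is proj_W(v) = U c.
Check: (v - proj_W(v)) · u_1 = 0  (should be 0).
Check: (v - proj_W(v)) · u_2 = 0  (should be 0).
Result: proj_W(v) = (278/389, -241/389, 209/389, 214/389).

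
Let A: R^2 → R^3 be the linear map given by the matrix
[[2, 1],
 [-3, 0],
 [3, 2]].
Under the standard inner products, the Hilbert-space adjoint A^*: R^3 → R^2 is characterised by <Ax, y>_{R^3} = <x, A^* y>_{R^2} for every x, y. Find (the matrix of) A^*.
A^* = A^T =
[[2, -3, 3],
 [1, 0, 2]]

For real matrices with standard dot products, the defining identity <Ax, y> = <x, A^* y> gives (Ax)^T y = x^T (A^*) y, i.e. x^T A^T y = x^T (A^*) y. Since this holds for all x, y, we must have A^* = A^T. Therefore
A^* =
[[2, -3, 3],
 [1, 0, 2]].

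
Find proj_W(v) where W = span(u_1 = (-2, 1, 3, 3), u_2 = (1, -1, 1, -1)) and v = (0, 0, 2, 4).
proj_W(v) = (-124/83, 58/83, 206/83, 190/83)

Set up U = [u_1 | ... | u_2] ∈ R^(4×2). The projector onto W = col(U) is P = U (U^T U)^(-1) U^T.
Compute U^T U =
  [23, -3]
  [-3, 4],
and U^T v = (18, -2).
Solve U^T U · c = U^T v for the coefficients: c = (66/83, 8/83). The projection is proj_W(v) = U c.
Check: (v - proj_W(v)) · u_1 = 0  (should be 0).
Check: (v - proj_W(v)) · u_2 = 0  (should be 0).
Result: proj_W(v) = (-124/83, 58/83, 206/83, 190/83).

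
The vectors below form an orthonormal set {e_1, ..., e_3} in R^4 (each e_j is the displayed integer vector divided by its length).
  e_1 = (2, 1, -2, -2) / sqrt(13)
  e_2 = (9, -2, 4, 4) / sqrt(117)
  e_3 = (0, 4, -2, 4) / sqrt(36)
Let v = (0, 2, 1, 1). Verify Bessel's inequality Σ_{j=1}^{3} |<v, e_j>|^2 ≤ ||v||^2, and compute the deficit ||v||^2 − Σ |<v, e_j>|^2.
Σ |<v, e_j>|^2 = 29/9; ||v||^2 = 6; deficit = 25/9

Write each e_j = u_j / sqrt(<u_j, u_j>) where u_j is the displayed integer vector. Then <v, e_j> = <v, u_j> / sqrt(<u_j, u_j>), so |<v, e_j>|^2 = <v, u_j>^2 / <u_j, u_j>.
Coefficients: <v, e_1> = -2/sqrt(13), <v, e_2> = 4/sqrt(117), <v, e_3> = 10/sqrt(36).
Square and sum: Σ |<v, e_j>|^2 = 29/9.
Compute ||v||^2 = v·v = 6.
Deficit = 6 − 29/9 = 25/9 ≥ 0, confirming Bessel's inequality. (The deficit equals ||v − Σ <v,e_j> e_j||^2, the squared distance from v to span{e_j}.)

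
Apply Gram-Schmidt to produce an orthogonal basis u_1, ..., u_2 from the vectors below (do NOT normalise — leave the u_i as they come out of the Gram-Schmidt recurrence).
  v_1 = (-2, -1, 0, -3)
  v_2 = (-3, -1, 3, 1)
Orthogonal basis:
  u_1 = (-2, -1, 0, -3)
  u_2 = (-17/7, -5/7, 3, 13/7)

Apply the Gram-Schmidt recurrence
  u_1 = v_1
  u_i = v_i − Σ_{j<i} ((v_i · u_j) / (u_j · u_j)) · u_j.

Step by step this gives:
  u_1 = (-2, -1, 0, -3)
  u_2 = (-17/7, -5/7, 3, 13/7)

Orthogonality check:
  u_2 · u_1 = 0 (should be 0)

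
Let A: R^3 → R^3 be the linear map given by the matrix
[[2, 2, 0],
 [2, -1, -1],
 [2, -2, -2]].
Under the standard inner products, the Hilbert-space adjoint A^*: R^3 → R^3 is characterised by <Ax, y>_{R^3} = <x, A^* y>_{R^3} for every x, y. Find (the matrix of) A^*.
A^* = A^T =
[[2, 2, 2],
 [2, -1, -2],
 [0, -1, -2]]

For real matrices with standard dot products, the defining identity <Ax, y> = <x, A^* y> gives (Ax)^T y = x^T (A^*) y, i.e. x^T A^T y = x^T (A^*) y. Since this holds for all x, y, we must have A^* = A^T. Therefore
A^* =
[[2, 2, 2],
 [2, -1, -2],
 [0, -1, -2]].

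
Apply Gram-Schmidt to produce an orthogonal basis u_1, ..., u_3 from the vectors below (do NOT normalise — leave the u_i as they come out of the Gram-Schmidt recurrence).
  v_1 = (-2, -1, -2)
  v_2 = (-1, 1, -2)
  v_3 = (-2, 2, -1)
Orthogonal basis:
  u_1 = (-2, -1, -2)
  u_2 = (1/9, 14/9, -8/9)
  u_3 = (-36/29, 18/29, 27/29)

Apply the Gram-Schmidt recurrence
  u_1 = v_1
  u_i = v_i − Σ_{j<i} ((v_i · u_j) / (u_j · u_j)) · u_j.

Step by step this gives:
  u_1 = (-2, -1, -2)
  u_2 = (1/9, 14/9, -8/9)
  u_3 = (-36/29, 18/29, 27/29)

Orthogonality check:
  u_2 · u_1 = 0 (should be 0)
  u_3 · u_1 = 0 (should be 0)
  u_3 · u_2 = 0 (should be 0)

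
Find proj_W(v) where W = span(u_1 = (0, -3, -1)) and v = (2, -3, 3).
proj_W(v) = (0, -9/5, -3/5)

Set up U = [u_1 | ... | u_1] ∈ R^(3×1). The projector onto W = col(U) is P = U (U^T U)^(-1) U^T.
Compute U^T U =
  [10],
and U^T v = (6).
Solve U^T U · c = U^T v for the coefficients: c = (3/5). The projection is proj_W(v) = U c.
Check: (v - proj_W(v)) · u_1 = 0  (should be 0).
Result: proj_W(v) = (0, -9/5, -3/5).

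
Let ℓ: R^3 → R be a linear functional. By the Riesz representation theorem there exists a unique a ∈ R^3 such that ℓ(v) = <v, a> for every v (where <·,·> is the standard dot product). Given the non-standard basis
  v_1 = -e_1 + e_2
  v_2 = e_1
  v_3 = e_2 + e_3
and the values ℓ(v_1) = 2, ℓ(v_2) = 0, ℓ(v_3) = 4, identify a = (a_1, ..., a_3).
a = (0, 2, 2)

Write a = (a_1, ..., a_3) in the standard basis. For each basis vector v_i, ℓ(v_i) = <v_i, a> is a linear equation in the a_j's. Collect the n equations into a matrix system V a = ℓ, where row i of V is v_i (expressed in the standard basis). Since V is invertible (lower-triangular with 1s on the diagonal, up to permutation), solve by back-substitution:
  V =
[[-1, 1, 0],
 [1, 0, 0],
 [0, 1, 1]]
  V a = (2, 0, 4)
Solving gives a = (0, 2, 2).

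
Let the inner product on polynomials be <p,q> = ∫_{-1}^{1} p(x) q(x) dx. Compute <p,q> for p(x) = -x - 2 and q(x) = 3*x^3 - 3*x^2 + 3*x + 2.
<p,q> = -36/5

Expand the product: p(x)·q(x) = -3*x^4 - 3*x^3 + 3*x^2 - 8*x - 4.
∫_{-1}^{1} of each monomial x^k gives [2/(k+1) if k even, 0 if k odd]. Integrating term-by-term (or equivalently evaluating the antiderivative F(x) = -3*x^5/5 - 3*x^4/4 + x^3 - 4*x^2 - 4*x at the endpoints):
  F(1) − F(−1) = -167/20 − (-23/20) = -36/5.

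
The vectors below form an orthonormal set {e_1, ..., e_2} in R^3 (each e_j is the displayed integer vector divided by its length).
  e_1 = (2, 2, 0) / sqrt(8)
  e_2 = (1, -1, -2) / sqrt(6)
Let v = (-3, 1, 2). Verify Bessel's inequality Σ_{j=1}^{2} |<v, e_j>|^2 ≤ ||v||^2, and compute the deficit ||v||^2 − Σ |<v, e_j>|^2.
Σ |<v, e_j>|^2 = 38/3; ||v||^2 = 14; deficit = 4/3

Write each e_j = u_j / sqrt(<u_j, u_j>) where u_j is the displayed integer vector. Then <v, e_j> = <v, u_j> / sqrt(<u_j, u_j>), so |<v, e_j>|^2 = <v, u_j>^2 / <u_j, u_j>.
Coefficients: <v, e_1> = -4/sqrt(8), <v, e_2> = -8/sqrt(6).
Square and sum: Σ |<v, e_j>|^2 = 38/3.
Compute ||v||^2 = v·v = 14.
Deficit = 14 − 38/3 = 4/3 ≥ 0, confirming Bessel's inequality. (The deficit equals ||v − Σ <v,e_j> e_j||^2, the squared distance from v to span{e_j}.)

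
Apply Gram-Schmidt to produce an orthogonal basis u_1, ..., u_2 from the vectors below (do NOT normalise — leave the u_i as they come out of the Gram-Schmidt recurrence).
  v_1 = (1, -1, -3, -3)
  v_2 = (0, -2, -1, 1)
Orthogonal basis:
  u_1 = (1, -1, -3, -3)
  u_2 = (-1/10, -19/10, -7/10, 13/10)

Apply the Gram-Schmidt recurrence
  u_1 = v_1
  u_i = v_i − Σ_{j<i} ((v_i · u_j) / (u_j · u_j)) · u_j.

Step by step this gives:
  u_1 = (1, -1, -3, -3)
  u_2 = (-1/10, -19/10, -7/10, 13/10)

Orthogonality check:
  u_2 · u_1 = 0 (should be 0)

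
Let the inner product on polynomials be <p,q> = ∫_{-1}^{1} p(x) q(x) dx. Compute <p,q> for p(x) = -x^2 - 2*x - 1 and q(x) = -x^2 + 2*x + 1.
<p,q> = -64/15

Expand the product: p(x)·q(x) = x^4 - 4*x^2 - 4*x - 1.
∫_{-1}^{1} of each monomial x^k gives [2/(k+1) if k even, 0 if k odd]. Integrating term-by-term (or equivalently evaluating the antiderivative F(x) = x^5/5 - 4*x^3/3 - 2*x^2 - x at the endpoints):
  F(1) − F(−1) = -62/15 − (2/15) = -64/15.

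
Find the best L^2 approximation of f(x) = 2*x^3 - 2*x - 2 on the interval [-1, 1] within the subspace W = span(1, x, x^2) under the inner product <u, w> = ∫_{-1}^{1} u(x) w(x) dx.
g(x) = -4*x/5 - 2

The best approximation g ∈ W is the orthogonal projection of f onto W. Writing g = a_0 + a_1 x + a_2 x^2, the coefficients solve the normal equations G · a = b where
  G_{ij} = <φ_i, φ_j> and b_i = <f, φ_i>, with φ_0 = 1, φ_1 = x, φ_2 = x^2.
G =
  [2, 0, 2/3]
  [0, 2/3, 0]
  [2/3, 0, 2/5],
b = (-4, -8/15, -4/3).
Solving gives a_0 = -2, a_1 = -4/5, a_2 = 0, so
  g(x) = -4*x/5 - 2.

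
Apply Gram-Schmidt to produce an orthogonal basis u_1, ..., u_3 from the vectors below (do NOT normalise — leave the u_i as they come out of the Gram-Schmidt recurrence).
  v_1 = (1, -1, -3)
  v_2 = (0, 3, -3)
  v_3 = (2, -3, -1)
Orthogonal basis:
  u_1 = (1, -1, -3)
  u_2 = (-6/11, 39/11, -15/11)
  u_3 = (8/9, 2/9, 2/9)

Apply the Gram-Schmidt recurrence
  u_1 = v_1
  u_i = v_i − Σ_{j<i} ((v_i · u_j) / (u_j · u_j)) · u_j.

Step by step this gives:
  u_1 = (1, -1, -3)
  u_2 = (-6/11, 39/11, -15/11)
  u_3 = (8/9, 2/9, 2/9)

Orthogonality check:
  u_2 · u_1 = 0 (should be 0)
  u_3 · u_1 = 0 (should be 0)
  u_3 · u_2 = 0 (should be 0)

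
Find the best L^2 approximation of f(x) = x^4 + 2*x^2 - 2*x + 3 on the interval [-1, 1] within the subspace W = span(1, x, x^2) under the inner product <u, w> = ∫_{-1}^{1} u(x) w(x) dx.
g(x) = 20*x^2/7 - 2*x + 102/35

The best approximation g ∈ W is the orthogonal projection of f onto W. Writing g = a_0 + a_1 x + a_2 x^2, the coefficients solve the normal equations G · a = b where
  G_{ij} = <φ_i, φ_j> and b_i = <f, φ_i>, with φ_0 = 1, φ_1 = x, φ_2 = x^2.
G =
  [2, 0, 2/3]
  [0, 2/3, 0]
  [2/3, 0, 2/5],
b = (116/15, -4/3, 108/35).
Solving gives a_0 = 102/35, a_1 = -2, a_2 = 20/7, so
  g(x) = 20*x^2/7 - 2*x + 102/35.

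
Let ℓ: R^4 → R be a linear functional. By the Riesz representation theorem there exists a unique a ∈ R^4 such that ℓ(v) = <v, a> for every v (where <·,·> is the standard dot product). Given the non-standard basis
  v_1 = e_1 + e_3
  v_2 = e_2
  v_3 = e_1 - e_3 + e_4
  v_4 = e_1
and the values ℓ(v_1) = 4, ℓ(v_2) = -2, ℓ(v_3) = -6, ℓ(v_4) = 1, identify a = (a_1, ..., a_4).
a = (1, -2, 3, -4)

Write a = (a_1, ..., a_4) in the standard basis. For each basis vector v_i, ℓ(v_i) = <v_i, a> is a linear equation in the a_j's. Collect the n equations into a matrix system V a = ℓ, where row i of V is v_i (expressed in the standard basis). Since V is invertible (lower-triangular with 1s on the diagonal, up to permutation), solve by back-substitution:
  V =
[[1, 0, 1, 0],
 [0, 1, 0, 0],
 [1, 0, -1, 1],
 [1, 0, 0, 0]]
  V a = (4, -2, -6, 1)
Solving gives a = (1, -2, 3, -4).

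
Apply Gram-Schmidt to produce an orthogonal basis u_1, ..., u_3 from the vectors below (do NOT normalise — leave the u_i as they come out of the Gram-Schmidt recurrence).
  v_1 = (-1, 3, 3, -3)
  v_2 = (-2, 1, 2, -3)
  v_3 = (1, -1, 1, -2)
Orthogonal basis:
  u_1 = (-1, 3, 3, -3)
  u_2 = (-9/7, -8/7, -1/7, -6/7)
  u_3 = (87/52, -57/52, 27/52, -59/52)

Apply the Gram-Schmidt recurrence
  u_1 = v_1
  u_i = v_i − Σ_{j<i} ((v_i · u_j) / (u_j · u_j)) · u_j.

Step by step this gives:
  u_1 = (-1, 3, 3, -3)
  u_2 = (-9/7, -8/7, -1/7, -6/7)
  u_3 = (87/52, -57/52, 27/52, -59/52)

Orthogonality check:
  u_2 · u_1 = 0 (should be 0)
  u_3 · u_1 = 0 (should be 0)
  u_3 · u_2 = 0 (should be 0)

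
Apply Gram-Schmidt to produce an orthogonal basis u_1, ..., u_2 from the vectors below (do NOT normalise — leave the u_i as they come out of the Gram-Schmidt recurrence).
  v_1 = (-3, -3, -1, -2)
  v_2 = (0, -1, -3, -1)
Orthogonal basis:
  u_1 = (-3, -3, -1, -2)
  u_2 = (24/23, 1/23, -61/23, -7/23)

Apply the Gram-Schmidt recurrence
  u_1 = v_1
  u_i = v_i − Σ_{j<i} ((v_i · u_j) / (u_j · u_j)) · u_j.

Step by step this gives:
  u_1 = (-3, -3, -1, -2)
  u_2 = (24/23, 1/23, -61/23, -7/23)

Orthogonality check:
  u_2 · u_1 = 0 (should be 0)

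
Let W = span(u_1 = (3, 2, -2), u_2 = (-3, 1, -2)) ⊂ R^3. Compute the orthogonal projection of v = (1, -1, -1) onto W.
proj_W(v) = (183/229, 47/229, -22/229)

Set up U = [u_1 | ... | u_2] ∈ R^(3×2). The projector onto W = col(U) is P = U (U^T U)^(-1) U^T.
Compute U^T U =
  [17, -3]
  [-3, 14],
and U^T v = (3, -2).
Solve U^T U · c = U^T v for the coefficients: c = (36/229, -25/229). The projection is proj_W(v) = U c.
Check: (v - proj_W(v)) · u_1 = 0  (should be 0).
Check: (v - proj_W(v)) · u_2 = 0  (should be 0).
Result: proj_W(v) = (183/229, 47/229, -22/229).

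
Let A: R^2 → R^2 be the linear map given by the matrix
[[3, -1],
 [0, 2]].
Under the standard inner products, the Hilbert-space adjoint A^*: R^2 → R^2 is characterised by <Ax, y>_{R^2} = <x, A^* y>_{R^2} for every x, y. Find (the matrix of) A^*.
A^* = A^T =
[[3, 0],
 [-1, 2]]

For real matrices with standard dot products, the defining identity <Ax, y> = <x, A^* y> gives (Ax)^T y = x^T (A^*) y, i.e. x^T A^T y = x^T (A^*) y. Since this holds for all x, y, we must have A^* = A^T. Therefore
A^* =
[[3, 0],
 [-1, 2]].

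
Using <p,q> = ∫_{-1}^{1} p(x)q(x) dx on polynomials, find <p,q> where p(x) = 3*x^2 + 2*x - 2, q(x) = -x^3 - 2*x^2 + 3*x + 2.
<p,q> = -8/15

Expand the product: p(x)·q(x) = -3*x^5 - 8*x^4 + 7*x^3 + 16*x^2 - 2*x - 4.
∫_{-1}^{1} of each monomial x^k gives [2/(k+1) if k even, 0 if k odd]. Integrating term-by-term (or equivalently evaluating the antiderivative F(x) = -x^6/2 - 8*x^5/5 + 7*x^4/4 + 16*x^3/3 - x^2 - 4*x at the endpoints):
  F(1) − F(−1) = -1/60 − (31/60) = -8/15.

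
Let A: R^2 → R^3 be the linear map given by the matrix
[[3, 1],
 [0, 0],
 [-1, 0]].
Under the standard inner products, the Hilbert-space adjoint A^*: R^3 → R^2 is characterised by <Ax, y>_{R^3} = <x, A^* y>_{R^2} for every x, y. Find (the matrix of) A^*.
A^* = A^T =
[[3, 0, -1],
 [1, 0, 0]]

For real matrices with standard dot products, the defining identity <Ax, y> = <x, A^* y> gives (Ax)^T y = x^T (A^*) y, i.e. x^T A^T y = x^T (A^*) y. Since this holds for all x, y, we must have A^* = A^T. Therefore
A^* =
[[3, 0, -1],
 [1, 0, 0]].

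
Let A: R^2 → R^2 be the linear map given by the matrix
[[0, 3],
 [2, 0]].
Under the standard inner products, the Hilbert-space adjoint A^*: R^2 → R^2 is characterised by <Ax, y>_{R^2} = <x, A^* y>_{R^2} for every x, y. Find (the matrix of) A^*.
A^* = A^T =
[[0, 2],
 [3, 0]]

For real matrices with standard dot products, the defining identity <Ax, y> = <x, A^* y> gives (Ax)^T y = x^T (A^*) y, i.e. x^T A^T y = x^T (A^*) y. Since this holds for all x, y, we must have A^* = A^T. Therefore
A^* =
[[0, 2],
 [3, 0]].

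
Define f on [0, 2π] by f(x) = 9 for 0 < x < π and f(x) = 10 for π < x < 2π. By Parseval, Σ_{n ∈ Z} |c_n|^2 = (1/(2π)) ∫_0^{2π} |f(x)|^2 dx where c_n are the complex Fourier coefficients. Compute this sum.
Σ |c_n|^2 = 181/2

Parseval equates the L^2 energy of f (normalised by 1/(2π)) with the ℓ^2 sum of its Fourier coefficients: (1/(2π)) ∫_0^{2π} |f|^2 = Σ |c_n|^2.
Compute the left side: (1/(2π)) [∫_0^π 9^2 dx + ∫_π^{2π} 10^2 dx] = (1/(2π)) · (81π + 100π) = (81 + 100)/2 = 181/2.
So Σ_{n ∈ Z} |c_n|^2 = 181/2.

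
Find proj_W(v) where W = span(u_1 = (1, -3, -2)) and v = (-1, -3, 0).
proj_W(v) = (4/7, -12/7, -8/7)

Set up U = [u_1 | ... | u_1] ∈ R^(3×1). The projector onto W = col(U) is P = U (U^T U)^(-1) U^T.
Compute U^T U =
  [14],
and U^T v = (8).
Solve U^T U · c = U^T v for the coefficients: c = (4/7). The projection is proj_W(v) = U c.
Check: (v - proj_W(v)) · u_1 = 0  (should be 0).
Result: proj_W(v) = (4/7, -12/7, -8/7).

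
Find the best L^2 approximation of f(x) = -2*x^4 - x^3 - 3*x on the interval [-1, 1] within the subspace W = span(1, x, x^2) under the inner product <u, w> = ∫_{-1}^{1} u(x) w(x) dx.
g(x) = -12*x^2/7 - 18*x/5 + 6/35

The best approximation g ∈ W is the orthogonal projection of f onto W. Writing g = a_0 + a_1 x + a_2 x^2, the coefficients solve the normal equations G · a = b where
  G_{ij} = <φ_i, φ_j> and b_i = <f, φ_i>, with φ_0 = 1, φ_1 = x, φ_2 = x^2.
G =
  [2, 0, 2/3]
  [0, 2/3, 0]
  [2/3, 0, 2/5],
b = (-4/5, -12/5, -4/7).
Solving gives a_0 = 6/35, a_1 = -18/5, a_2 = -12/7, so
  g(x) = -12*x^2/7 - 18*x/5 + 6/35.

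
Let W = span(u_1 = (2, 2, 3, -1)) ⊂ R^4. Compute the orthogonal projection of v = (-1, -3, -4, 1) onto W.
proj_W(v) = (-7/3, -7/3, -7/2, 7/6)

Set up U = [u_1 | ... | u_1] ∈ R^(4×1). The projector onto W = col(U) is P = U (U^T U)^(-1) U^T.
Compute U^T U =
  [18],
and U^T v = (-21).
Solve U^T U · c = U^T v for the coefficients: c = (-7/6). The projection is proj_W(v) = U c.
Check: (v - proj_W(v)) · u_1 = 0  (should be 0).
Result: proj_W(v) = (-7/3, -7/3, -7/2, 7/6).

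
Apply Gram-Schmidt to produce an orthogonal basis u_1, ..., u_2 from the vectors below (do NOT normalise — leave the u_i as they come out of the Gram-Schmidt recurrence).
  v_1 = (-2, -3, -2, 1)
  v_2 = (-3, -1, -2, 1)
Orthogonal basis:
  u_1 = (-2, -3, -2, 1)
  u_2 = (-13/9, 4/3, -4/9, 2/9)

Apply the Gram-Schmidt recurrence
  u_1 = v_1
  u_i = v_i − Σ_{j<i} ((v_i · u_j) / (u_j · u_j)) · u_j.

Step by step this gives:
  u_1 = (-2, -3, -2, 1)
  u_2 = (-13/9, 4/3, -4/9, 2/9)

Orthogonality check:
  u_2 · u_1 = 0 (should be 0)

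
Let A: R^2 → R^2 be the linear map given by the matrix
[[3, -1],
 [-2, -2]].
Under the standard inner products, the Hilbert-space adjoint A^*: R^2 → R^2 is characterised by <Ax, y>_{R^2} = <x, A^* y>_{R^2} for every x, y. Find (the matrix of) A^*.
A^* = A^T =
[[3, -2],
 [-1, -2]]

For real matrices with standard dot products, the defining identity <Ax, y> = <x, A^* y> gives (Ax)^T y = x^T (A^*) y, i.e. x^T A^T y = x^T (A^*) y. Since this holds for all x, y, we must have A^* = A^T. Therefore
A^* =
[[3, -2],
 [-1, -2]].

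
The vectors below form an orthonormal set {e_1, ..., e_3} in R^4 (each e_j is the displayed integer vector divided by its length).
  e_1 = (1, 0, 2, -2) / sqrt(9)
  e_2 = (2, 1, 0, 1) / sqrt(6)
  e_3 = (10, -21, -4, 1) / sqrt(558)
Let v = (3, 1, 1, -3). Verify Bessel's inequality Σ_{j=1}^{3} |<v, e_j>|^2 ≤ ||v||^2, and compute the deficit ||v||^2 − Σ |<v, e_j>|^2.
Σ |<v, e_j>|^2 = 1499/93; ||v||^2 = 20; deficit = 361/93

Write each e_j = u_j / sqrt(<u_j, u_j>) where u_j is the displayed integer vector. Then <v, e_j> = <v, u_j> / sqrt(<u_j, u_j>), so |<v, e_j>|^2 = <v, u_j>^2 / <u_j, u_j>.
Coefficients: <v, e_1> = 11/sqrt(9), <v, e_2> = 4/sqrt(6), <v, e_3> = 2/sqrt(558).
Square and sum: Σ |<v, e_j>|^2 = 1499/93.
Compute ||v||^2 = v·v = 20.
Deficit = 20 − 1499/93 = 361/93 ≥ 0, confirming Bessel's inequality. (The deficit equals ||v − Σ <v,e_j> e_j||^2, the squared distance from v to span{e_j}.)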